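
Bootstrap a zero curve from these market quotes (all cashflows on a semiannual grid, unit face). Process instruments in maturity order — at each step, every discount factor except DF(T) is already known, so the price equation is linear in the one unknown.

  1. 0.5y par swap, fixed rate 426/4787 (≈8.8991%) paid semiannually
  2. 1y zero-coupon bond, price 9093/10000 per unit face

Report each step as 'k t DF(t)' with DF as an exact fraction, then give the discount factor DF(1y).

step 1 [0.5y] swap r/2=213/4787: DF=(1 − 213/4787·(0))/(1+213/4787) = 4787/5000 ≈ 0.957400
step 2 [1y] zero: DF = P = 9093/10000 ≈ 0.909300

1 1/2 4787/5000
2 1 9093/10000
DF(1y) = 9093/10000 ≈ 0.909300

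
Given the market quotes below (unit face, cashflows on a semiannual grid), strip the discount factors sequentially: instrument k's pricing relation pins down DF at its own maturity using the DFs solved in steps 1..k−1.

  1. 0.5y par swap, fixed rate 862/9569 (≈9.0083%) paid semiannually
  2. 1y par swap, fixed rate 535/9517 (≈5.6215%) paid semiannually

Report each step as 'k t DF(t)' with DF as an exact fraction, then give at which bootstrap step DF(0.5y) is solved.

step 1 [0.5y] swap r/2=431/9569: DF=(1 − 431/9569·(0))/(1+431/9569) = 9569/10000 ≈ 0.956900
step 2 [1y] swap r/2=535/19034: DF=(1 − 535/19034·(0.956900))/(1+535/19034) = 1893/2000 ≈ 0.946500

1 1/2 9569/10000
2 1 1893/2000
DF(0.5y) is solved at step 1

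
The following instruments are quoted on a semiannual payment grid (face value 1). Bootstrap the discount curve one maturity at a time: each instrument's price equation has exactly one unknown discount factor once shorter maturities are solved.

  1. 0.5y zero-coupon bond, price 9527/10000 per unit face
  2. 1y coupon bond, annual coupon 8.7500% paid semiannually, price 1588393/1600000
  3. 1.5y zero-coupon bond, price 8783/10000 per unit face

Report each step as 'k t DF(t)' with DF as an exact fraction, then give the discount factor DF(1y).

step 1 [0.5y] zero: DF = P = 9527/10000 ≈ 0.952700
step 2 [1y] bond c/2=7/160: DF=(1588393/1600000 − 7/160·(0.952700))/(1+7/160) = 1139/1250 ≈ 0.911200
step 3 [1.5y] zero: DF = P = 8783/10000 ≈ 0.878300

1 1/2 9527/10000
2 1 1139/1250
3 3/2 8783/10000
DF(1y) = 1139/1250 ≈ 0.911200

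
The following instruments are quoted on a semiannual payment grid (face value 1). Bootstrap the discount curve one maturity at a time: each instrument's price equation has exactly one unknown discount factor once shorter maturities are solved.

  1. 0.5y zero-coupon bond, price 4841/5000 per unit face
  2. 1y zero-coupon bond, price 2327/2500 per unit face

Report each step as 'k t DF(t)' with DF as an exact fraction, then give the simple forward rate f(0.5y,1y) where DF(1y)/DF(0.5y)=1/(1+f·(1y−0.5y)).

1 1/2 4841/5000
2 1 2327/2500
f(0.5y,1y) = ((4841/5000)/(2327/2500) − 1)/(1/2) = 187/2327 ≈ 8.0361%

step 1 [0.5y] zero: DF = P = 4841/5000 ≈ 0.968200
step 2 [1y] zero: DF = P = 2327/2500 ≈ 0.930800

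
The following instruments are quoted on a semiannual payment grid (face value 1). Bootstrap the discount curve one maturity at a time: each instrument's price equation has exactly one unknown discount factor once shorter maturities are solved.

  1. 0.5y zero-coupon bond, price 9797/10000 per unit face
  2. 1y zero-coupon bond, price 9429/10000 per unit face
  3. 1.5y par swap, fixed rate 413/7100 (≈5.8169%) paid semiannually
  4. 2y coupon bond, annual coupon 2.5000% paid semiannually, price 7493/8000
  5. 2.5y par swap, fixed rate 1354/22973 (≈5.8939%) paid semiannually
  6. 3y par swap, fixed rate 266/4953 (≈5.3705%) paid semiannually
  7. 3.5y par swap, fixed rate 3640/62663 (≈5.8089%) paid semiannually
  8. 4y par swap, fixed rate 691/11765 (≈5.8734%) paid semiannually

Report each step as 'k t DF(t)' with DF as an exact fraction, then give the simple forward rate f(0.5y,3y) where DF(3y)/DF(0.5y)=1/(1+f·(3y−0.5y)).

1 1/2 9797/10000
2 1 9429/10000
3 3/2 4587/5000
4 2 89/100
5 5/2 4323/5000
6 3 8537/10000
7 7/2 409/500
8 4 7927/10000
f(0.5y,3y) = ((9797/10000)/(8537/10000) − 1)/(5/2) = 504/8537 ≈ 5.9037%

step 1 [0.5y] zero: DF = P = 9797/10000 ≈ 0.979700
step 2 [1y] zero: DF = P = 9429/10000 ≈ 0.942900
step 3 [1.5y] swap r/2=413/14200: DF=(1 − 413/14200·(0.979700+0.942900))/(1+413/14200) = 4587/5000 ≈ 0.917400
step 4 [2y] bond c/2=1/80: DF=(7493/8000 − 1/80·(0.979700+0.942900+0.917400))/(1+1/80) = 89/100 ≈ 0.890000
step 5 [2.5y] swap r/2=677/22973: DF=(1 − 677/22973·(0.979700+0.942900+0.917400+0.890000))/(1+677/22973) = 4323/5000 ≈ 0.864600
step 6 [3y] swap r/2=133/4953: DF=(1 − 133/4953·(0.979700+0.942900+0.917400+0.890000+0.864600))/(1+133/4953) = 8537/10000 ≈ 0.853700
step 7 [3.5y] swap r/2=1820/62663: DF=(1 − 1820/62663·(0.979700+0.942900+0.917400+0.890000+0.864600+0.853700))/(1+1820/62663) = 409/500 ≈ 0.818000
step 8 [4y] swap r/2=691/23530: DF=(1 − 691/23530·(0.979700+0.942900+0.917400+0.890000+0.864600+0.853700+0.818000))/(1+691/23530) = 7927/10000 ≈ 0.792700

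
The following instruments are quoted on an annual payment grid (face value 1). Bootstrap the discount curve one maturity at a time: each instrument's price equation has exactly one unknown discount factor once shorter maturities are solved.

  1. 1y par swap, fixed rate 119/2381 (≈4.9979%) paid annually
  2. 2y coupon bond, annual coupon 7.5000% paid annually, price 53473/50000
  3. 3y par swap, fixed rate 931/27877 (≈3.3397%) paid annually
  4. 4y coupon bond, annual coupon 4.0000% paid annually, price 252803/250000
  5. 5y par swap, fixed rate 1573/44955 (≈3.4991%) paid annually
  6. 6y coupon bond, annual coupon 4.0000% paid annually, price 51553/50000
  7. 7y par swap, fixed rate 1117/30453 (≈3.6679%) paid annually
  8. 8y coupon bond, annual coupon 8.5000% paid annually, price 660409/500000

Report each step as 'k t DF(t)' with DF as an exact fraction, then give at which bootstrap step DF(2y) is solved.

step 1 [1y] swap r/1=119/2381: DF=(1 − 119/2381·(0))/(1+119/2381) = 2381/2500 ≈ 0.952400
step 2 [2y] bond c/1=3/40: DF=(53473/50000 − 3/40·(0.952400))/(1+3/40) = 2321/2500 ≈ 0.928400
step 3 [3y] swap r/1=931/27877: DF=(1 − 931/27877·(0.952400+0.928400))/(1+931/27877) = 9069/10000 ≈ 0.906900
step 4 [4y] bond c/1=1/25: DF=(252803/250000 − 1/25·(0.952400+0.928400+0.906900))/(1+1/25) = 8651/10000 ≈ 0.865100
step 5 [5y] swap r/1=1573/44955: DF=(1 − 1573/44955·(0.952400+0.928400+0.906900+0.865100))/(1+1573/44955) = 8427/10000 ≈ 0.842700
step 6 [6y] bond c/1=1/25: DF=(51553/50000 − 1/25·(0.952400+0.928400+0.906900+0.865100+0.842700))/(1+1/25) = 1637/2000 ≈ 0.818500
step 7 [7y] swap r/1=1117/30453: DF=(1 − 1117/30453·(0.952400+0.928400+0.906900+0.865100+0.842700+0.818500))/(1+1117/30453) = 3883/5000 ≈ 0.776600
step 8 [8y] bond c/1=17/200: DF=(660409/500000 − 17/200·(0.952400+0.928400+0.906900+0.865100+0.842700+0.818500+0.776600))/(1+17/200) = 3701/5000 ≈ 0.740200

1 1 2381/2500
2 2 2321/2500
3 3 9069/10000
4 4 8651/10000
5 5 8427/10000
6 6 1637/2000
7 7 3883/5000
8 8 3701/5000
DF(2y) is solved at step 2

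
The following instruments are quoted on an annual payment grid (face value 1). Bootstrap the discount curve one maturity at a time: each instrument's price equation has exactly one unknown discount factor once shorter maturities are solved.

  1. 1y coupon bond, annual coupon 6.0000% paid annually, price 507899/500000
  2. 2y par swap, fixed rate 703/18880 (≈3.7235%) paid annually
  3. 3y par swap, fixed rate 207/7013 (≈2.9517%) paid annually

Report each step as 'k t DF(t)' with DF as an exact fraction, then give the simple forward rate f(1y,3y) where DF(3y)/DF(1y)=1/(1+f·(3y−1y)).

step 1 [1y] bond c/1=3/50: DF=(507899/500000 − 3/50·(0))/(1+3/50) = 9583/10000 ≈ 0.958300
step 2 [2y] swap r/1=703/18880: DF=(1 − 703/18880·(0.958300))/(1+703/18880) = 9297/10000 ≈ 0.929700
step 3 [3y] swap r/1=207/7013: DF=(1 − 207/7013·(0.958300+0.929700))/(1+207/7013) = 2293/2500 ≈ 0.917200

1 1 9583/10000
2 2 9297/10000
3 3 2293/2500
f(1y,3y) = ((9583/10000)/(2293/2500) − 1)/(2) = 411/18344 ≈ 2.2405%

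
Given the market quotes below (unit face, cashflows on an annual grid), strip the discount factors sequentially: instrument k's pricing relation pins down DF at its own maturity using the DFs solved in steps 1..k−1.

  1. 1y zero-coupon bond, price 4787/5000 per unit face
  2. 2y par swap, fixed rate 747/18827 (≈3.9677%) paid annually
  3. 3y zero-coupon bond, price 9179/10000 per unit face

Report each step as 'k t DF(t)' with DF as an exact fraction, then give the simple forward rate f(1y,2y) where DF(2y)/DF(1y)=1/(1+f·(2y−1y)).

1 1 4787/5000
2 2 9253/10000
3 3 9179/10000
f(1y,2y) = ((4787/5000)/(9253/10000) − 1)/(1) = 321/9253 ≈ 3.4691%

step 1 [1y] zero: DF = P = 4787/5000 ≈ 0.957400
step 2 [2y] swap r/1=747/18827: DF=(1 − 747/18827·(0.957400))/(1+747/18827) = 9253/10000 ≈ 0.925300
step 3 [3y] zero: DF = P = 9179/10000 ≈ 0.917900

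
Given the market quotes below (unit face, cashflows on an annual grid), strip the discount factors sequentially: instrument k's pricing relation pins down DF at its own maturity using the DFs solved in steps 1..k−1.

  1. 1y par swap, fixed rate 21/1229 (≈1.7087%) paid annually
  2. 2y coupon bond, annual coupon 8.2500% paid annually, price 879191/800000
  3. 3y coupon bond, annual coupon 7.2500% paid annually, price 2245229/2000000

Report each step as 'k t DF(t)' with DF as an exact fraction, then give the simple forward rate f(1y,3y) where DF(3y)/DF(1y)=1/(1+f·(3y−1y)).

step 1 [1y] swap r/1=21/1229: DF=(1 − 21/1229·(0))/(1+21/1229) = 1229/1250 ≈ 0.983200
step 2 [2y] bond c/1=33/400: DF=(879191/800000 − 33/400·(0.983200))/(1+33/400) = 9403/10000 ≈ 0.940300
step 3 [3y] bond c/1=29/400: DF=(2245229/2000000 − 29/400·(0.983200+0.940300))/(1+29/400) = 9167/10000 ≈ 0.916700

1 1 1229/1250
2 2 9403/10000
3 3 9167/10000
f(1y,3y) = ((1229/1250)/(9167/10000) − 1)/(2) = 665/18334 ≈ 3.6271%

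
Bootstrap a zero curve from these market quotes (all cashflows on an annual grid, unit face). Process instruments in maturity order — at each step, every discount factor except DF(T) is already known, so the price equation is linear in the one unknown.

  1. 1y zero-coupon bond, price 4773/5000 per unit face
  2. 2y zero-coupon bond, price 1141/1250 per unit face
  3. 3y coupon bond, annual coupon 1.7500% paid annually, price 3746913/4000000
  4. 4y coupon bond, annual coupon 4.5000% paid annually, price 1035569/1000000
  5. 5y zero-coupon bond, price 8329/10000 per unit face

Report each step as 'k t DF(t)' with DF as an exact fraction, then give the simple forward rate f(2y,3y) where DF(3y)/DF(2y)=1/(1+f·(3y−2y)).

step 1 [1y] zero: DF = P = 4773/5000 ≈ 0.954600
step 2 [2y] zero: DF = P = 1141/1250 ≈ 0.912800
step 3 [3y] bond c/1=7/400: DF=(3746913/4000000 − 7/400·(0.954600+0.912800))/(1+7/400) = 1777/2000 ≈ 0.888500
step 4 [4y] bond c/1=9/200: DF=(1035569/1000000 − 9/200·(0.954600+0.912800+0.888500))/(1+9/200) = 8723/10000 ≈ 0.872300
step 5 [5y] zero: DF = P = 8329/10000 ≈ 0.832900

1 1 4773/5000
2 2 1141/1250
3 3 1777/2000
4 4 8723/10000
5 5 8329/10000
f(2y,3y) = ((1141/1250)/(1777/2000) − 1)/(1) = 243/8885 ≈ 2.7349%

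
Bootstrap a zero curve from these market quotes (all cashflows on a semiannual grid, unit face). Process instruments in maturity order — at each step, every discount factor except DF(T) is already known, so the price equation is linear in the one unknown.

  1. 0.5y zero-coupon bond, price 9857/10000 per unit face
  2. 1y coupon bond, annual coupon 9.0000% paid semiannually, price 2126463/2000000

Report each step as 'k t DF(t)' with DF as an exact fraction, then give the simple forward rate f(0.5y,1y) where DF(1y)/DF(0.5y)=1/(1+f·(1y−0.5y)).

step 1 [0.5y] zero: DF = P = 9857/10000 ≈ 0.985700
step 2 [1y] bond c/2=9/200: DF=(2126463/2000000 − 9/200·(0.985700))/(1+9/200) = 39/40 ≈ 0.975000

1 1/2 9857/10000
2 1 39/40
f(0.5y,1y) = ((9857/10000)/(39/40) − 1)/(1/2) = 107/4875 ≈ 2.1949%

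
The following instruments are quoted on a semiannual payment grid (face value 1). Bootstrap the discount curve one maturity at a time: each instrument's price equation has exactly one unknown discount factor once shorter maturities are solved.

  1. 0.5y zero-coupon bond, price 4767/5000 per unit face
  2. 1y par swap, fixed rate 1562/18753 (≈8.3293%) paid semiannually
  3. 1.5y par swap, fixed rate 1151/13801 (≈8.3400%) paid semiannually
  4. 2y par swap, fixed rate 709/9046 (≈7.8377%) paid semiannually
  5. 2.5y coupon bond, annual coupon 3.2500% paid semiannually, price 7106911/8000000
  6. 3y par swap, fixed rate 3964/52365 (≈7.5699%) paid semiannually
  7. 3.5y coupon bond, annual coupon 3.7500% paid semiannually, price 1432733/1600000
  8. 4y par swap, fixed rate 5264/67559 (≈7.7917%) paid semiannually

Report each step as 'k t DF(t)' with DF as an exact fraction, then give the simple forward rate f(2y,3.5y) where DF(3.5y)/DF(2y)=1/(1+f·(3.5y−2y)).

step 1 [0.5y] zero: DF = P = 4767/5000 ≈ 0.953400
step 2 [1y] swap r/2=781/18753: DF=(1 − 781/18753·(0.953400))/(1+781/18753) = 9219/10000 ≈ 0.921900
step 3 [1.5y] swap r/2=1151/27602: DF=(1 − 1151/27602·(0.953400+0.921900))/(1+1151/27602) = 8849/10000 ≈ 0.884900
step 4 [2y] swap r/2=709/18092: DF=(1 − 709/18092·(0.953400+0.921900+0.884900))/(1+709/18092) = 4291/5000 ≈ 0.858200
step 5 [2.5y] bond c/2=13/800: DF=(7106911/8000000 − 13/800·(0.953400+0.921900+0.884900+0.858200))/(1+13/800) = 8163/10000 ≈ 0.816300
step 6 [3y] swap r/2=1982/52365: DF=(1 − 1982/52365·(0.953400+0.921900+0.884900+0.858200+0.816300))/(1+1982/52365) = 4009/5000 ≈ 0.801800
step 7 [3.5y] bond c/2=3/160: DF=(1432733/1600000 − 3/160·(0.953400+0.921900+0.884900+0.858200+0.816300+0.801800))/(1+3/160) = 3913/5000 ≈ 0.782600
step 8 [4y] swap r/2=2632/67559: DF=(1 − 2632/67559·(0.953400+0.921900+0.884900+0.858200+0.816300+0.801800+0.782600))/(1+2632/67559) = 921/1250 ≈ 0.736800

1 1/2 4767/5000
2 1 9219/10000
3 3/2 8849/10000
4 2 4291/5000
5 5/2 8163/10000
6 3 4009/5000
7 7/2 3913/5000
8 4 921/1250
f(2y,3.5y) = ((4291/5000)/(3913/5000) − 1)/(3/2) = 36/559 ≈ 6.4401%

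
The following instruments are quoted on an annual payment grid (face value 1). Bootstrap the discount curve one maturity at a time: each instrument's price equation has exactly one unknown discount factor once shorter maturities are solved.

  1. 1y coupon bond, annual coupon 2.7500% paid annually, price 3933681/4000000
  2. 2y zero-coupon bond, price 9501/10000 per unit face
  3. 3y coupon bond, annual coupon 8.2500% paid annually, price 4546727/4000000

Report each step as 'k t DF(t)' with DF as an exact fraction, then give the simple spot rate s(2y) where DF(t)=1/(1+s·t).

step 1 [1y] bond c/1=11/400: DF=(3933681/4000000 − 11/400·(0))/(1+11/400) = 9571/10000 ≈ 0.957100
step 2 [2y] zero: DF = P = 9501/10000 ≈ 0.950100
step 3 [3y] bond c/1=33/400: DF=(4546727/4000000 − 33/400·(0.957100+0.950100))/(1+33/400) = 9047/10000 ≈ 0.904700

1 1 9571/10000
2 2 9501/10000
3 3 9047/10000
s(2y) = (1/(9501/10000) − 1)/(2) = 499/19002 ≈ 2.6260%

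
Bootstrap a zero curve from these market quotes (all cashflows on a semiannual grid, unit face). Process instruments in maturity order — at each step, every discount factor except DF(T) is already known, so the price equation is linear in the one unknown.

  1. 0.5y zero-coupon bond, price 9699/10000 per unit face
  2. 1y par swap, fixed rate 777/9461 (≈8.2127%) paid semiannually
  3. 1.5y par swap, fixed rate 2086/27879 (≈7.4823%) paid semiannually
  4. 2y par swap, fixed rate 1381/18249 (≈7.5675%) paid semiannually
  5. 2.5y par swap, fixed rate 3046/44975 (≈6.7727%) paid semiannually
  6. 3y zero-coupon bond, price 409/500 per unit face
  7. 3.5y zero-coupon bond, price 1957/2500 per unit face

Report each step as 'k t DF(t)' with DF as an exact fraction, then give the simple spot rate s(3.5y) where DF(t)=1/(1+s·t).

1 1/2 9699/10000
2 1 9223/10000
3 3/2 8957/10000
4 2 8619/10000
5 5/2 8477/10000
6 3 409/500
7 7/2 1957/2500
s(3.5y) = (1/(1957/2500) − 1)/(7/2) = 1086/13699 ≈ 7.9276%

step 1 [0.5y] zero: DF = P = 9699/10000 ≈ 0.969900
step 2 [1y] swap r/2=777/18922: DF=(1 − 777/18922·(0.969900))/(1+777/18922) = 9223/10000 ≈ 0.922300
step 3 [1.5y] swap r/2=1043/27879: DF=(1 − 1043/27879·(0.969900+0.922300))/(1+1043/27879) = 8957/10000 ≈ 0.895700
step 4 [2y] swap r/2=1381/36498: DF=(1 − 1381/36498·(0.969900+0.922300+0.895700))/(1+1381/36498) = 8619/10000 ≈ 0.861900
step 5 [2.5y] swap r/2=1523/44975: DF=(1 − 1523/44975·(0.969900+0.922300+0.895700+0.861900))/(1+1523/44975) = 8477/10000 ≈ 0.847700
step 6 [3y] zero: DF = P = 409/500 ≈ 0.818000
step 7 [3.5y] zero: DF = P = 1957/2500 ≈ 0.782800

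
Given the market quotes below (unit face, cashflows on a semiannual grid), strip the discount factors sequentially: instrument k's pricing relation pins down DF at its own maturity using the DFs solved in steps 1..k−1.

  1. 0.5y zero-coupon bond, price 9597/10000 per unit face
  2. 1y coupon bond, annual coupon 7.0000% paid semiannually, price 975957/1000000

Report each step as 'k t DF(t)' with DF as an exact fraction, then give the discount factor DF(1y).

1 1/2 9597/10000
2 1 1821/2000
DF(1y) = 1821/2000 ≈ 0.910500

step 1 [0.5y] zero: DF = P = 9597/10000 ≈ 0.959700
step 2 [1y] bond c/2=7/200: DF=(975957/1000000 − 7/200·(0.959700))/(1+7/200) = 1821/2000 ≈ 0.910500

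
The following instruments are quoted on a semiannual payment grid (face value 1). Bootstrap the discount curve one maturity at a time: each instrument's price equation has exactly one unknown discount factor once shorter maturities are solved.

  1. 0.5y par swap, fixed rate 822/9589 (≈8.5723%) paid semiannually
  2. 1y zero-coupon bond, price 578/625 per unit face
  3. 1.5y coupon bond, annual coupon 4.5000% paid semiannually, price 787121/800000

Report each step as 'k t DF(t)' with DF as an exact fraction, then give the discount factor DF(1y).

step 1 [0.5y] swap r/2=411/9589: DF=(1 − 411/9589·(0))/(1+411/9589) = 9589/10000 ≈ 0.958900
step 2 [1y] zero: DF = P = 578/625 ≈ 0.924800
step 3 [1.5y] bond c/2=9/400: DF=(787121/800000 − 9/400·(0.958900+0.924800))/(1+9/400) = 1151/1250 ≈ 0.920800

1 1/2 9589/10000
2 1 578/625
3 3/2 1151/1250
DF(1y) = 578/625 ≈ 0.924800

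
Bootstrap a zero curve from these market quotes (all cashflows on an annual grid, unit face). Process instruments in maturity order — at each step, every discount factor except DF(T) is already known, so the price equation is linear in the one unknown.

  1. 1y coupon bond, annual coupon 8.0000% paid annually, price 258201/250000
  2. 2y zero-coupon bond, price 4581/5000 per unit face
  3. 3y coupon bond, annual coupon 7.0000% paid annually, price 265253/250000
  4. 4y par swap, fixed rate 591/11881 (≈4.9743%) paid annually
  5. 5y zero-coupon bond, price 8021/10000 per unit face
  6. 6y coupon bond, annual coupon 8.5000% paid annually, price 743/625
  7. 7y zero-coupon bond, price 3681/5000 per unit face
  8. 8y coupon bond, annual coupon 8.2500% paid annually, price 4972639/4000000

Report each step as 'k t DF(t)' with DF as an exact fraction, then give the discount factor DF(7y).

step 1 [1y] bond c/1=2/25: DF=(258201/250000 − 2/25·(0))/(1+2/25) = 9563/10000 ≈ 0.956300
step 2 [2y] zero: DF = P = 4581/5000 ≈ 0.916200
step 3 [3y] bond c/1=7/100: DF=(265253/250000 − 7/100·(0.956300+0.916200))/(1+7/100) = 8691/10000 ≈ 0.869100
step 4 [4y] swap r/1=591/11881: DF=(1 − 591/11881·(0.956300+0.916200+0.869100))/(1+591/11881) = 8227/10000 ≈ 0.822700
step 5 [5y] zero: DF = P = 8021/10000 ≈ 0.802100
step 6 [6y] bond c/1=17/200: DF=(743/625 − 17/200·(0.956300+0.916200+0.869100+0.822700+0.802100))/(1+17/200) = 471/625 ≈ 0.753600
step 7 [7y] zero: DF = P = 3681/5000 ≈ 0.736200
step 8 [8y] bond c/1=33/400: DF=(4972639/4000000 − 33/400·(0.956300+0.916200+0.869100+0.822700+0.802100+0.753600+0.736200))/(1+33/400) = 7021/10000 ≈ 0.702100

1 1 9563/10000
2 2 4581/5000
3 3 8691/10000
4 4 8227/10000
5 5 8021/10000
6 6 471/625
7 7 3681/5000
8 8 7021/10000
DF(7y) = 3681/5000 ≈ 0.736200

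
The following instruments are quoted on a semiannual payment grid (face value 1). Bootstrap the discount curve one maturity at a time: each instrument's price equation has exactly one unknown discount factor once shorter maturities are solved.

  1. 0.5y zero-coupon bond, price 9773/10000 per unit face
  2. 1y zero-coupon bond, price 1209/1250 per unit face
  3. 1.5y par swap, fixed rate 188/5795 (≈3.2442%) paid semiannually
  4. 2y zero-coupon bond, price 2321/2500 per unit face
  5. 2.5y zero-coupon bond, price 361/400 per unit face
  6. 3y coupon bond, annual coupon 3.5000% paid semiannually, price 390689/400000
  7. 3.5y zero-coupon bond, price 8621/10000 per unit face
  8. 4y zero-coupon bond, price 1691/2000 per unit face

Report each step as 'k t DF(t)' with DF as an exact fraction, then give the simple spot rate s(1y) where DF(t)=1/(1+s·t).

1 1/2 9773/10000
2 1 1209/1250
3 3/2 953/1000
4 2 2321/2500
5 5/2 361/400
6 3 4393/5000
7 7/2 8621/10000
8 4 1691/2000
s(1y) = (1/(1209/1250) − 1)/(1) = 41/1209 ≈ 3.3912%

step 1 [0.5y] zero: DF = P = 9773/10000 ≈ 0.977300
step 2 [1y] zero: DF = P = 1209/1250 ≈ 0.967200
step 3 [1.5y] swap r/2=94/5795: DF=(1 − 94/5795·(0.977300+0.967200))/(1+94/5795) = 953/1000 ≈ 0.953000
step 4 [2y] zero: DF = P = 2321/2500 ≈ 0.928400
step 5 [2.5y] zero: DF = P = 361/400 ≈ 0.902500
step 6 [3y] bond c/2=7/400: DF=(390689/400000 − 7/400·(0.977300+0.967200+0.953000+0.928400+0.902500))/(1+7/400) = 4393/5000 ≈ 0.878600
step 7 [3.5y] zero: DF = P = 8621/10000 ≈ 0.862100
step 8 [4y] zero: DF = P = 1691/2000 ≈ 0.845500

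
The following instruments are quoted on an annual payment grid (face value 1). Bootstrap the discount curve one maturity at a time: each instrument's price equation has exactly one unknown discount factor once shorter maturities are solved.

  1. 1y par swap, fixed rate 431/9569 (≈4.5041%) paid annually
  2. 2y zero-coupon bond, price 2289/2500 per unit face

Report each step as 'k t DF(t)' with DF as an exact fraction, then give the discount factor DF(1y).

step 1 [1y] swap r/1=431/9569: DF=(1 − 431/9569·(0))/(1+431/9569) = 9569/10000 ≈ 0.956900
step 2 [2y] zero: DF = P = 2289/2500 ≈ 0.915600

1 1 9569/10000
2 2 2289/2500
DF(1y) = 9569/10000 ≈ 0.956900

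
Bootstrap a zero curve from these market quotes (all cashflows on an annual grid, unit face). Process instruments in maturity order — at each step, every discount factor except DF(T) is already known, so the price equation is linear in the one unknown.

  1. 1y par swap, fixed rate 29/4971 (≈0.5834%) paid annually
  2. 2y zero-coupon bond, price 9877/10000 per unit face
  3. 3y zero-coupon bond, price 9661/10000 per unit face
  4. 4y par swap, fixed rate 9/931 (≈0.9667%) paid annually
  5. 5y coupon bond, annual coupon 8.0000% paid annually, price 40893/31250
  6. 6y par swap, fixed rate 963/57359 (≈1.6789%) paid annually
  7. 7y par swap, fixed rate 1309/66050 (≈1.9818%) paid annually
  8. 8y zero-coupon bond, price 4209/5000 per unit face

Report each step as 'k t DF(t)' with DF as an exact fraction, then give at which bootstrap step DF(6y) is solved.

1 1 4971/5000
2 2 9877/10000
3 3 9661/10000
4 4 4811/5000
5 5 461/500
6 6 9037/10000
7 7 8691/10000
8 8 4209/5000
DF(6y) is solved at step 6

step 1 [1y] swap r/1=29/4971: DF=(1 − 29/4971·(0))/(1+29/4971) = 4971/5000 ≈ 0.994200
step 2 [2y] zero: DF = P = 9877/10000 ≈ 0.987700
step 3 [3y] zero: DF = P = 9661/10000 ≈ 0.966100
step 4 [4y] swap r/1=9/931: DF=(1 − 9/931·(0.994200+0.987700+0.966100))/(1+9/931) = 4811/5000 ≈ 0.962200
step 5 [5y] bond c/1=2/25: DF=(40893/31250 − 2/25·(0.994200+0.987700+0.966100+0.962200))/(1+2/25) = 461/500 ≈ 0.922000
step 6 [6y] swap r/1=963/57359: DF=(1 − 963/57359·(0.994200+0.987700+0.966100+0.962200+0.922000))/(1+963/57359) = 9037/10000 ≈ 0.903700
step 7 [7y] swap r/1=1309/66050: DF=(1 − 1309/66050·(0.994200+0.987700+0.966100+0.962200+0.922000+0.903700))/(1+1309/66050) = 8691/10000 ≈ 0.869100
step 8 [8y] zero: DF = P = 4209/5000 ≈ 0.841800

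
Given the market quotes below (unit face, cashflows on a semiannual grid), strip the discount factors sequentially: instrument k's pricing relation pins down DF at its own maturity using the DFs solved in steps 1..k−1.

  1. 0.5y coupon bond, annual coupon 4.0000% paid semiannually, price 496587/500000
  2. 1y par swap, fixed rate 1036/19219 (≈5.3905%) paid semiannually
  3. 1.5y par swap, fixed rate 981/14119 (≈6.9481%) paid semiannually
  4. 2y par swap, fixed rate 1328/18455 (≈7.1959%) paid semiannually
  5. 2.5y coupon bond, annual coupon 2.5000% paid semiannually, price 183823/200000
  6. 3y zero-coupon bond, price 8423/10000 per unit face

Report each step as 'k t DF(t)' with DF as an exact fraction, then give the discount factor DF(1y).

step 1 [0.5y] bond c/2=1/50: DF=(496587/500000 − 1/50·(0))/(1+1/50) = 9737/10000 ≈ 0.973700
step 2 [1y] swap r/2=518/19219: DF=(1 − 518/19219·(0.973700))/(1+518/19219) = 4741/5000 ≈ 0.948200
step 3 [1.5y] swap r/2=981/28238: DF=(1 − 981/28238·(0.973700+0.948200))/(1+981/28238) = 9019/10000 ≈ 0.901900
step 4 [2y] swap r/2=664/18455: DF=(1 − 664/18455·(0.973700+0.948200+0.901900))/(1+664/18455) = 542/625 ≈ 0.867200
step 5 [2.5y] bond c/2=1/80: DF=(183823/200000 − 1/80·(0.973700+0.948200+0.901900+0.867200))/(1+1/80) = 4311/5000 ≈ 0.862200
step 6 [3y] zero: DF = P = 8423/10000 ≈ 0.842300

1 1/2 9737/10000
2 1 4741/5000
3 3/2 9019/10000
4 2 542/625
5 5/2 4311/5000
6 3 8423/10000
DF(1y) = 4741/5000 ≈ 0.948200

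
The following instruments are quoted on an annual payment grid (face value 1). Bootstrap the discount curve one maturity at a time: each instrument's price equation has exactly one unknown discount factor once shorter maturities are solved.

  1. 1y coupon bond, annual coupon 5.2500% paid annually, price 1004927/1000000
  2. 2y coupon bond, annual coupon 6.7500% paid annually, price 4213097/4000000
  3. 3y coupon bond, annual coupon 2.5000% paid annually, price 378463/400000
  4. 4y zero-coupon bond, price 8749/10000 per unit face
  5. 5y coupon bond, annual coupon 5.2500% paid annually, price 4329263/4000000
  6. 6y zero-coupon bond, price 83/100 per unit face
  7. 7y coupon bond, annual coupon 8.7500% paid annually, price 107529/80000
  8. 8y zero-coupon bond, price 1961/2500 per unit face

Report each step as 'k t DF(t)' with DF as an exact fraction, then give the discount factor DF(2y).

1 1 2387/2500
2 2 9263/10000
3 3 2193/2500
4 4 8749/10000
5 5 8471/10000
6 6 83/100
7 7 8087/10000
8 8 1961/2500
DF(2y) = 9263/10000 ≈ 0.926300

step 1 [1y] bond c/1=21/400: DF=(1004927/1000000 − 21/400·(0))/(1+21/400) = 2387/2500 ≈ 0.954800
step 2 [2y] bond c/1=27/400: DF=(4213097/4000000 − 27/400·(0.954800))/(1+27/400) = 9263/10000 ≈ 0.926300
step 3 [3y] bond c/1=1/40: DF=(378463/400000 − 1/40·(0.954800+0.926300))/(1+1/40) = 2193/2500 ≈ 0.877200
step 4 [4y] zero: DF = P = 8749/10000 ≈ 0.874900
step 5 [5y] bond c/1=21/400: DF=(4329263/4000000 − 21/400·(0.954800+0.926300+0.877200+0.874900))/(1+21/400) = 8471/10000 ≈ 0.847100
step 6 [6y] zero: DF = P = 83/100 ≈ 0.830000
step 7 [7y] bond c/1=7/80: DF=(107529/80000 − 7/80·(0.954800+0.926300+0.877200+0.874900+0.847100+0.830000))/(1+7/80) = 8087/10000 ≈ 0.808700
step 8 [8y] zero: DF = P = 1961/2500 ≈ 0.784400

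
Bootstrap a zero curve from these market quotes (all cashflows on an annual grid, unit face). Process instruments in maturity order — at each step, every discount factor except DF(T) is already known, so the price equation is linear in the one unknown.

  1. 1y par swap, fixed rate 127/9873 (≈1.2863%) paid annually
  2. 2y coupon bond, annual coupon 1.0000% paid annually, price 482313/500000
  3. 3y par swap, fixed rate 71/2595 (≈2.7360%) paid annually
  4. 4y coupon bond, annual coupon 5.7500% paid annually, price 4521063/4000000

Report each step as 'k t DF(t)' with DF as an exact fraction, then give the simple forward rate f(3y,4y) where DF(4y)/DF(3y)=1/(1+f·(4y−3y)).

step 1 [1y] swap r/1=127/9873: DF=(1 − 127/9873·(0))/(1+127/9873) = 9873/10000 ≈ 0.987300
step 2 [2y] bond c/1=1/100: DF=(482313/500000 − 1/100·(0.987300))/(1+1/100) = 9453/10000 ≈ 0.945300
step 3 [3y] swap r/1=71/2595: DF=(1 − 71/2595·(0.987300+0.945300))/(1+71/2595) = 9219/10000 ≈ 0.921900
step 4 [4y] bond c/1=23/400: DF=(4521063/4000000 − 23/400·(0.987300+0.945300+0.921900))/(1+23/400) = 571/625 ≈ 0.913600

1 1 9873/10000
2 2 9453/10000
3 3 9219/10000
4 4 571/625
f(3y,4y) = ((9219/10000)/(571/625) − 1)/(1) = 83/9136 ≈ 0.9085%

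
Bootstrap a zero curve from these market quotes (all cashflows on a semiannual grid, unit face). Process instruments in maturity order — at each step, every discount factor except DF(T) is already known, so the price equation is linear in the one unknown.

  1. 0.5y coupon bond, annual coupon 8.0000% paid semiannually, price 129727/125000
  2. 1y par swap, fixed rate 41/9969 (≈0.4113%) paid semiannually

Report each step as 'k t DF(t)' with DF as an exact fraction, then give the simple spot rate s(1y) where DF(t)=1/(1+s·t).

1 1/2 9979/10000
2 1 9959/10000
s(1y) = (1/(9959/10000) − 1)/(1) = 41/9959 ≈ 0.4117%

step 1 [0.5y] bond c/2=1/25: DF=(129727/125000 − 1/25·(0))/(1+1/25) = 9979/10000 ≈ 0.997900
step 2 [1y] swap r/2=41/19938: DF=(1 − 41/19938·(0.997900))/(1+41/19938) = 9959/10000 ≈ 0.995900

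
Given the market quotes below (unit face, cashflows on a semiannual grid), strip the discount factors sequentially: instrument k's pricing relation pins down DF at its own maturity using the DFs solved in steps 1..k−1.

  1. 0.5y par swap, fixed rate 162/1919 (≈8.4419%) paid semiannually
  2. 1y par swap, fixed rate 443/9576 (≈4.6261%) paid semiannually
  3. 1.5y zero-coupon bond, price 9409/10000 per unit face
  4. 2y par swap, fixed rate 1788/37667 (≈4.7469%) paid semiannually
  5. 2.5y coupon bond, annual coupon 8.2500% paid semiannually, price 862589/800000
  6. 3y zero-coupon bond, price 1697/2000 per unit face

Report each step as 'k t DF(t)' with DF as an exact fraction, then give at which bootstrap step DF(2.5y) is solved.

1 1/2 1919/2000
2 1 9557/10000
3 3/2 9409/10000
4 2 4553/5000
5 5/2 8863/10000
6 3 1697/2000
DF(2.5y) is solved at step 5

step 1 [0.5y] swap r/2=81/1919: DF=(1 − 81/1919·(0))/(1+81/1919) = 1919/2000 ≈ 0.959500
step 2 [1y] swap r/2=443/19152: DF=(1 − 443/19152·(0.959500))/(1+443/19152) = 9557/10000 ≈ 0.955700
step 3 [1.5y] zero: DF = P = 9409/10000 ≈ 0.940900
step 4 [2y] swap r/2=894/37667: DF=(1 − 894/37667·(0.959500+0.955700+0.940900))/(1+894/37667) = 4553/5000 ≈ 0.910600
step 5 [2.5y] bond c/2=33/800: DF=(862589/800000 − 33/800·(0.959500+0.955700+0.940900+0.910600))/(1+33/800) = 8863/10000 ≈ 0.886300
step 6 [3y] zero: DF = P = 1697/2000 ≈ 0.848500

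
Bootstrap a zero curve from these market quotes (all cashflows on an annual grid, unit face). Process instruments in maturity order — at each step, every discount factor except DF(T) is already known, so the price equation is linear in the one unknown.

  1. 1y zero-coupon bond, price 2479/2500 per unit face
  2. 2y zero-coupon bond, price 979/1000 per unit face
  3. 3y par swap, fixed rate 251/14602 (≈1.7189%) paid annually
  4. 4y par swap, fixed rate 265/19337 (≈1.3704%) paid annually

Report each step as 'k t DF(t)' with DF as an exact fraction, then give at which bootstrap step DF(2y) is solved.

step 1 [1y] zero: DF = P = 2479/2500 ≈ 0.991600
step 2 [2y] zero: DF = P = 979/1000 ≈ 0.979000
step 3 [3y] swap r/1=251/14602: DF=(1 − 251/14602·(0.991600+0.979000))/(1+251/14602) = 4749/5000 ≈ 0.949800
step 4 [4y] swap r/1=265/19337: DF=(1 − 265/19337·(0.991600+0.979000+0.949800))/(1+265/19337) = 947/1000 ≈ 0.947000

1 1 2479/2500
2 2 979/1000
3 3 4749/5000
4 4 947/1000
DF(2y) is solved at step 2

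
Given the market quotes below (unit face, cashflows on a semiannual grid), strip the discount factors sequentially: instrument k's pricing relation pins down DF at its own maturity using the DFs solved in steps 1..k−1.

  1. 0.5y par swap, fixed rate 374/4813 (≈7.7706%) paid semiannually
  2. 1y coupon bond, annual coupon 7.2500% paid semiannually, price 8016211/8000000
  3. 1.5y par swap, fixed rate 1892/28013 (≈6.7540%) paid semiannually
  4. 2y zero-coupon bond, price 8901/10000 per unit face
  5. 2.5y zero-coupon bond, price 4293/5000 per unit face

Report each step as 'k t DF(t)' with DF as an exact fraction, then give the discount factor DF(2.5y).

step 1 [0.5y] swap r/2=187/4813: DF=(1 − 187/4813·(0))/(1+187/4813) = 4813/5000 ≈ 0.962600
step 2 [1y] bond c/2=29/800: DF=(8016211/8000000 − 29/800·(0.962600))/(1+29/800) = 9333/10000 ≈ 0.933300
step 3 [1.5y] swap r/2=946/28013: DF=(1 − 946/28013·(0.962600+0.933300))/(1+946/28013) = 4527/5000 ≈ 0.905400
step 4 [2y] zero: DF = P = 8901/10000 ≈ 0.890100
step 5 [2.5y] zero: DF = P = 4293/5000 ≈ 0.858600

1 1/2 4813/5000
2 1 9333/10000
3 3/2 4527/5000
4 2 8901/10000
5 5/2 4293/5000
DF(2.5y) = 4293/5000 ≈ 0.858600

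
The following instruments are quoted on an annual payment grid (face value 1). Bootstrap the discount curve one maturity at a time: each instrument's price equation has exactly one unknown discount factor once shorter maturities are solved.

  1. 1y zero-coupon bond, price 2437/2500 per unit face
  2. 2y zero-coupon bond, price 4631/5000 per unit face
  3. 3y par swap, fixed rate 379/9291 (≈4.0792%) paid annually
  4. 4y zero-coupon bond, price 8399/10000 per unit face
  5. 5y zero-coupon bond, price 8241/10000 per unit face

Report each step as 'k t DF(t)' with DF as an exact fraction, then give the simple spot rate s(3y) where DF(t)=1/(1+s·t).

step 1 [1y] zero: DF = P = 2437/2500 ≈ 0.974800
step 2 [2y] zero: DF = P = 4631/5000 ≈ 0.926200
step 3 [3y] swap r/1=379/9291: DF=(1 − 379/9291·(0.974800+0.926200))/(1+379/9291) = 8863/10000 ≈ 0.886300
step 4 [4y] zero: DF = P = 8399/10000 ≈ 0.839900
step 5 [5y] zero: DF = P = 8241/10000 ≈ 0.824100

1 1 2437/2500
2 2 4631/5000
3 3 8863/10000
4 4 8399/10000
5 5 8241/10000
s(3y) = (1/(8863/10000) − 1)/(3) = 379/8863 ≈ 4.2762%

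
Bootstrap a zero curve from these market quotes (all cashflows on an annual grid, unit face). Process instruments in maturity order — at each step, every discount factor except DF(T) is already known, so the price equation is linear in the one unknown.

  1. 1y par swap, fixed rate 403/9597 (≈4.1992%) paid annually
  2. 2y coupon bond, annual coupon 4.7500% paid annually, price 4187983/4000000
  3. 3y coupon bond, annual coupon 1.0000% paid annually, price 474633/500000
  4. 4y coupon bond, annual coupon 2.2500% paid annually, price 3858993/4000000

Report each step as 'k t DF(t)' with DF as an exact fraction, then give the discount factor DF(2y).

1 1 9597/10000
2 2 239/250
3 3 9209/10000
4 4 8811/10000
DF(2y) = 239/250 ≈ 0.956000

step 1 [1y] swap r/1=403/9597: DF=(1 − 403/9597·(0))/(1+403/9597) = 9597/10000 ≈ 0.959700
step 2 [2y] bond c/1=19/400: DF=(4187983/4000000 − 19/400·(0.959700))/(1+19/400) = 239/250 ≈ 0.956000
step 3 [3y] bond c/1=1/100: DF=(474633/500000 − 1/100·(0.959700+0.956000))/(1+1/100) = 9209/10000 ≈ 0.920900
step 4 [4y] bond c/1=9/400: DF=(3858993/4000000 − 9/400·(0.959700+0.956000+0.920900))/(1+9/400) = 8811/10000 ≈ 0.881100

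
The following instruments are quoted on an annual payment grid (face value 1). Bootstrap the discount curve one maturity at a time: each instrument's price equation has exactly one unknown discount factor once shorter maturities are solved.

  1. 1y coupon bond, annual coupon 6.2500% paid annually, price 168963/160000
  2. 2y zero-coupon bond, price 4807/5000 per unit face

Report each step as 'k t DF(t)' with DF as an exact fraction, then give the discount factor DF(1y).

1 1 9939/10000
2 2 4807/5000
DF(1y) = 9939/10000 ≈ 0.993900

step 1 [1y] bond c/1=1/16: DF=(168963/160000 − 1/16·(0))/(1+1/16) = 9939/10000 ≈ 0.993900
step 2 [2y] zero: DF = P = 4807/5000 ≈ 0.961400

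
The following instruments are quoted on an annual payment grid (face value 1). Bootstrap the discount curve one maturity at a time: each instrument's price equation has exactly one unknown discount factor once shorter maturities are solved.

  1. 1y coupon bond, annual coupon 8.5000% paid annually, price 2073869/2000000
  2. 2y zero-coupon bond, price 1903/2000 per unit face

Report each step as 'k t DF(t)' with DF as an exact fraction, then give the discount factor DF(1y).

step 1 [1y] bond c/1=17/200: DF=(2073869/2000000 − 17/200·(0))/(1+17/200) = 9557/10000 ≈ 0.955700
step 2 [2y] zero: DF = P = 1903/2000 ≈ 0.951500

1 1 9557/10000
2 2 1903/2000
DF(1y) = 9557/10000 ≈ 0.955700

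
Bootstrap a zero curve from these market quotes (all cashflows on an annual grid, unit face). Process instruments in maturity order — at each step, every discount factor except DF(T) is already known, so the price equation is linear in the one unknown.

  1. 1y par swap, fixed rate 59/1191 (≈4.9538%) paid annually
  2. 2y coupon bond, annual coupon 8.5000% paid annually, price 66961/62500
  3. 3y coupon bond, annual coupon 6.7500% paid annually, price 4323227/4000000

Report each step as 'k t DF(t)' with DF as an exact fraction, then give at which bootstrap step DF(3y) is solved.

1 1 1191/1250
2 2 1141/1250
3 3 1789/2000
DF(3y) is solved at step 3

step 1 [1y] swap r/1=59/1191: DF=(1 − 59/1191·(0))/(1+59/1191) = 1191/1250 ≈ 0.952800
step 2 [2y] bond c/1=17/200: DF=(66961/62500 − 17/200·(0.952800))/(1+17/200) = 1141/1250 ≈ 0.912800
step 3 [3y] bond c/1=27/400: DF=(4323227/4000000 − 27/400·(0.952800+0.912800))/(1+27/400) = 1789/2000 ≈ 0.894500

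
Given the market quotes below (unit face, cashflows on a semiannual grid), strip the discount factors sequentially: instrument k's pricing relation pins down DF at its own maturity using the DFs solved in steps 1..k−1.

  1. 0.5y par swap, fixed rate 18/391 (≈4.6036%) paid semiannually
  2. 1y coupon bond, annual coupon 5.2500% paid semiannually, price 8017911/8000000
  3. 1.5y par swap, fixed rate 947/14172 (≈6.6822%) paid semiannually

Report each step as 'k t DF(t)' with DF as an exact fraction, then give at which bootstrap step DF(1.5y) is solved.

step 1 [0.5y] swap r/2=9/391: DF=(1 − 9/391·(0))/(1+9/391) = 391/400 ≈ 0.977500
step 2 [1y] bond c/2=21/800: DF=(8017911/8000000 − 21/800·(0.977500))/(1+21/800) = 2379/2500 ≈ 0.951600
step 3 [1.5y] swap r/2=947/28344: DF=(1 − 947/28344·(0.977500+0.951600))/(1+947/28344) = 9053/10000 ≈ 0.905300

1 1/2 391/400
2 1 2379/2500
3 3/2 9053/10000
DF(1.5y) is solved at step 3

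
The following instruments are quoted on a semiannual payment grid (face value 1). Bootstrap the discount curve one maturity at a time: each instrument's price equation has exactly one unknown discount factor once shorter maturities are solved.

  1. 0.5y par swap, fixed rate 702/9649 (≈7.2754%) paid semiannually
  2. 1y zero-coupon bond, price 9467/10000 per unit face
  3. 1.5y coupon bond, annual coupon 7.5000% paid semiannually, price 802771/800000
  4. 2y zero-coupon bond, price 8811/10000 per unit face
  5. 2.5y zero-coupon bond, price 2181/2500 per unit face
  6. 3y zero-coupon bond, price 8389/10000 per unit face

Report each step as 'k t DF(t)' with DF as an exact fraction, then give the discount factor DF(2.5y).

1 1/2 9649/10000
2 1 9467/10000
3 3/2 8981/10000
4 2 8811/10000
5 5/2 2181/2500
6 3 8389/10000
DF(2.5y) = 2181/2500 ≈ 0.872400

step 1 [0.5y] swap r/2=351/9649: DF=(1 − 351/9649·(0))/(1+351/9649) = 9649/10000 ≈ 0.964900
step 2 [1y] zero: DF = P = 9467/10000 ≈ 0.946700
step 3 [1.5y] bond c/2=3/80: DF=(802771/800000 − 3/80·(0.964900+0.946700))/(1+3/80) = 8981/10000 ≈ 0.898100
step 4 [2y] zero: DF = P = 8811/10000 ≈ 0.881100
step 5 [2.5y] zero: DF = P = 2181/2500 ≈ 0.872400
step 6 [3y] zero: DF = P = 8389/10000 ≈ 0.838900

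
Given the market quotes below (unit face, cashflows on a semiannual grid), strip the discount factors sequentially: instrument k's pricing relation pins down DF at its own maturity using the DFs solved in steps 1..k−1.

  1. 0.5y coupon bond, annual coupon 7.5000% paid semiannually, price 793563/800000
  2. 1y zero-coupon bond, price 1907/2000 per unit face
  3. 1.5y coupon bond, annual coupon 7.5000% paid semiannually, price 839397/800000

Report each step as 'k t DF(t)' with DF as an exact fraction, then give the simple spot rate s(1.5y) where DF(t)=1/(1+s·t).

1 1/2 9561/10000
2 1 1907/2000
3 3/2 9423/10000
s(1.5y) = (1/(9423/10000) − 1)/(3/2) = 1154/28269 ≈ 4.0822%

step 1 [0.5y] bond c/2=3/80: DF=(793563/800000 − 3/80·(0))/(1+3/80) = 9561/10000 ≈ 0.956100
step 2 [1y] zero: DF = P = 1907/2000 ≈ 0.953500
step 3 [1.5y] bond c/2=3/80: DF=(839397/800000 − 3/80·(0.956100+0.953500))/(1+3/80) = 9423/10000 ≈ 0.942300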